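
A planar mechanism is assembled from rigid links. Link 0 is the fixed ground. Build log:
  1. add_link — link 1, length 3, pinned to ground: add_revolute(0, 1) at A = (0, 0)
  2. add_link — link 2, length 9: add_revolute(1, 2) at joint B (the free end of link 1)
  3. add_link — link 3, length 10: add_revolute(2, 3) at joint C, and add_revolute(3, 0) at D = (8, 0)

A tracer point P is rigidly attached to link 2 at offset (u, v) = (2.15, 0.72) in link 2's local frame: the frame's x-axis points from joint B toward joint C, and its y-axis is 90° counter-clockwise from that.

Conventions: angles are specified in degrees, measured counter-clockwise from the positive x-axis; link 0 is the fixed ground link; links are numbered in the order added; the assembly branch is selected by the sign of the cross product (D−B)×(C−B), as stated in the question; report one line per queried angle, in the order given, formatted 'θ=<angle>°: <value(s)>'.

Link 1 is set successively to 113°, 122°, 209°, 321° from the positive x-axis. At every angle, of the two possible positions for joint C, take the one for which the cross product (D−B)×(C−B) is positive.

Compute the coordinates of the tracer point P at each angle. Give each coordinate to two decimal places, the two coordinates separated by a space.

A=(0,0), D=(8.00,0)
θ=113°: B = A + 3.00·(cos113°, sin113°) = (-1.1722, 2.7615)
θ=113°: |BD| = 9.5789
θ=113°: circle(B,9.00) ∩ circle(D,10.00): a=3.7977, h=8.1595
θ=113°:   candidates: C₊=(4.8166,9.4798) cross=78.159; C₋=(0.1119,-6.1464) cross=-78.159
θ=113°:   branch + wants cross > 0 → take C=(4.8166,9.4798) (cross=78.159)
θ=113°: ex = (C−B)/|BC| = (0.6654,0.7465); ey = (-0.7465,0.6654)
θ=113°: P = B + 2.15·ex + 0.72·ey = (-0.2790,4.8455)
θ=122°: B = A + 3.00·(cos122°, sin122°) = (-1.5898, 2.5441)
θ=122°: |BD| = 9.9215
θ=122°: circle(B,9.00) ∩ circle(D,10.00): a=4.0032, h=8.0607
θ=122°:   candidates: C₊=(4.3466,9.3087) cross=79.974; C₋=(0.2126,-6.2735) cross=-79.974
θ=122°:   branch + wants cross > 0 → take C=(4.3466,9.3087) (cross=79.974)
θ=122°: ex = (C−B)/|BC| = (0.6596,0.7516); ey = (-0.7516,0.6596)
θ=122°: P = B + 2.15·ex + 0.72·ey = (-0.7128,4.6350)
θ=209°: B = A + 3.00·(cos209°, sin209°) = (-2.6239, -1.4544)
θ=209°: |BD| = 10.7230
θ=209°: circle(B,9.00) ∩ circle(D,10.00): a=4.4755, h=7.8083
θ=209°:   candidates: C₊=(0.7512,6.8888) cross=83.728; C₋=(2.8694,-8.5835) cross=-83.728
θ=209°:   branch + wants cross > 0 → take C=(0.7512,6.8888) (cross=83.728)
θ=209°: ex = (C−B)/|BC| = (0.3750,0.9270); ey = (-0.9270,0.3750)
θ=209°: P = B + 2.15·ex + 0.72·ey = (-2.4850,0.8087)
θ=321°: B = A + 3.00·(cos321°, sin321°) = (2.3314, -1.8880)
θ=321°: |BD| = 5.9747
θ=321°: circle(B,9.00) ∩ circle(D,10.00): a=1.3973, h=8.8909
θ=321°:   candidates: C₊=(0.8477,6.9889) cross=53.120; C₋=(6.4666,-9.8817) cross=-53.120
θ=321°:   branch + wants cross > 0 → take C=(0.8477,6.9889) (cross=53.120)
θ=321°: ex = (C−B)/|BC| = (-0.1649,0.9863); ey = (-0.9863,-0.1649)
θ=321°: P = B + 2.15·ex + 0.72·ey = (1.2668,0.1139)

θ=113°: -0.28 4.85
θ=122°: -0.71 4.64
θ=209°: -2.49 0.81
θ=321°: 1.27 0.11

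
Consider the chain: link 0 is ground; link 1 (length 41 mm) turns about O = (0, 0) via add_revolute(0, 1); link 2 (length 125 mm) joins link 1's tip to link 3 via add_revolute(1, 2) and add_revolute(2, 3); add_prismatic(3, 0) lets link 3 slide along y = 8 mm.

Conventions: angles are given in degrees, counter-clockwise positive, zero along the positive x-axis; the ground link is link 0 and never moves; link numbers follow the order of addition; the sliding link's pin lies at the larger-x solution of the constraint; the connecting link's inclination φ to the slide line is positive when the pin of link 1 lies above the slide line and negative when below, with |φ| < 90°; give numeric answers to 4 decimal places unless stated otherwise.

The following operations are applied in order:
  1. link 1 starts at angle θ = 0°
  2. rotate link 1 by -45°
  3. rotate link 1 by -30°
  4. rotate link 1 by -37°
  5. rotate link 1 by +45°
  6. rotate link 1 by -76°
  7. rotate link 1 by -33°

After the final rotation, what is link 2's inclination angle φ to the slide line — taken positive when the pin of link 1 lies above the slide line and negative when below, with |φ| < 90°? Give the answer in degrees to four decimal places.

geometry: r = 41 mm, L = 125 mm, e = 8 mm; θ starts at 0°
rotate link 1 by -45°: θ ← 0° -45° = -45°
rotate link 1 by -30°: θ ← -45° -30° = -75°
rotate link 1 by -37°: θ ← -75° -37° = -112°
rotate link 1 by +45°: θ ← -112° +45° = -67°
rotate link 1 by -76°: θ ← -67° -76° = -143°
rotate link 1 by -33°: θ ← -143° -33° = -176°
h = r sin θ − e = -2.860015 − 8 = -10.860015
sin φ = h / L = -10.860015 / 125 = -0.08688012
φ = arcsin(-0.08688012) = -4.984148°

-4.9841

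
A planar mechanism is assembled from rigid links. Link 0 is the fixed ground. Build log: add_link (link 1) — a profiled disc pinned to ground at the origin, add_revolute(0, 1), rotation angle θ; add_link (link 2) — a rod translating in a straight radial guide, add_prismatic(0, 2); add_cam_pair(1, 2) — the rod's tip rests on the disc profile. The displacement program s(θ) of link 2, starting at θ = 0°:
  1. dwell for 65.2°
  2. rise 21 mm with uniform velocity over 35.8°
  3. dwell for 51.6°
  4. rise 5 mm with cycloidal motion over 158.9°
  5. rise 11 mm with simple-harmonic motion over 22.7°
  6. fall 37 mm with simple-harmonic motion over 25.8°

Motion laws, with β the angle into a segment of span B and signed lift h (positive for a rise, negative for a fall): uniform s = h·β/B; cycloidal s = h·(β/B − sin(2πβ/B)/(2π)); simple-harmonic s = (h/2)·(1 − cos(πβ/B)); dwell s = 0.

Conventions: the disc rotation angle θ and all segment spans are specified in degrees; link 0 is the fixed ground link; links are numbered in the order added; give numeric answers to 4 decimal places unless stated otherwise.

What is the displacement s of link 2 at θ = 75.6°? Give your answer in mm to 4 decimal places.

seg 1 [0°–65.2°] dwell: s stays 0.0000
seg 2 [65.2°–101°] uniform, h=21: θ=75.6° here. β=10.4, B=35.8. 21·10.4/35.8 = 6.1006 → s = 6.1006

6.1006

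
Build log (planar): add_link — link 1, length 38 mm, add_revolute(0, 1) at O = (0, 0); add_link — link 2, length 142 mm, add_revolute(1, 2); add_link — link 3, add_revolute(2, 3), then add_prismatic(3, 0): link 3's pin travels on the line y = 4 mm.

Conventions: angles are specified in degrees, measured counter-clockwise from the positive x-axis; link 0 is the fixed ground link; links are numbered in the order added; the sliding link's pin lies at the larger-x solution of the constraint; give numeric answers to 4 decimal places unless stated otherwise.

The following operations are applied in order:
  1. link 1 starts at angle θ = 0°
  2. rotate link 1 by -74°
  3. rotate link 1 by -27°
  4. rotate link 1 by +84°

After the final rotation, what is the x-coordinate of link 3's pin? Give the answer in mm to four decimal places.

geometry: r = 38 mm, L = 142 mm, e = 4 mm; θ starts at 0°
rotate link 1 by -74°: θ ← 0° -74° = -74°
rotate link 1 by -27°: θ ← -74° -27° = -101°
rotate link 1 by +84°: θ ← -101° +84° = -17°
crank pin P = (r cos θ, r sin θ) = (36.339581, -11.110125)
h = r sin θ − e = -11.110125 − 4 = -15.110125
x = r cos θ + √(L² − h²) = 36.339581 + 141.193782 = 177.533363

177.5334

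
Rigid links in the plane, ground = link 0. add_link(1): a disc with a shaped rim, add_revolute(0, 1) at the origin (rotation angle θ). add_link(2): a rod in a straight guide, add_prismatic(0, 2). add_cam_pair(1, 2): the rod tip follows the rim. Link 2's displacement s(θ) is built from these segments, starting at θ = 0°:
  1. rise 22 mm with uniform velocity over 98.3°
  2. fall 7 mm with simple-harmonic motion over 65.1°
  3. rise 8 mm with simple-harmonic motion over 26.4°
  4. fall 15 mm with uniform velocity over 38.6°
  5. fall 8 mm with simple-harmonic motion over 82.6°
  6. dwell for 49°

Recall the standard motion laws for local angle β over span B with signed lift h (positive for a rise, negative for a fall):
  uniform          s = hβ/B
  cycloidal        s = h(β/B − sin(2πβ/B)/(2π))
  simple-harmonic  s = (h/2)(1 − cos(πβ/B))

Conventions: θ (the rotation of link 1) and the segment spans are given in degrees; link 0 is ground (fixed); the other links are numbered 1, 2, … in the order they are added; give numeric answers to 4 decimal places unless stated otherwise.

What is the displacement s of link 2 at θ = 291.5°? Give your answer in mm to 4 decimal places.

segment 1 (0° to 98.3°, uniform, h = 22) is passed completely: s = 0.0000 + (22) = 22.0000
segment 2 (98.3° to 163.4°, simple-harmonic, h = -7) is passed completely: s = 22.0000 + (-7) = 15.0000
segment 3 (163.4° to 189.8°, simple-harmonic, h = 8) is passed completely: s = 15.0000 + (8) = 23.0000
segment 4 (189.8° to 228.4°, uniform, h = -15) is passed completely: s = 23.0000 + (-15) = 8.0000
θ = 291.5° falls in segment 5 (228.4° to 311°, simple-harmonic, h = -8): β = 291.5 − 228.4 = 63.1°, B = 82.6°; Δs = -8/2·(1 − cos(π·0.7639)) = -6.9494; s = 8.0000 − 6.9494 = 1.0506

1.0506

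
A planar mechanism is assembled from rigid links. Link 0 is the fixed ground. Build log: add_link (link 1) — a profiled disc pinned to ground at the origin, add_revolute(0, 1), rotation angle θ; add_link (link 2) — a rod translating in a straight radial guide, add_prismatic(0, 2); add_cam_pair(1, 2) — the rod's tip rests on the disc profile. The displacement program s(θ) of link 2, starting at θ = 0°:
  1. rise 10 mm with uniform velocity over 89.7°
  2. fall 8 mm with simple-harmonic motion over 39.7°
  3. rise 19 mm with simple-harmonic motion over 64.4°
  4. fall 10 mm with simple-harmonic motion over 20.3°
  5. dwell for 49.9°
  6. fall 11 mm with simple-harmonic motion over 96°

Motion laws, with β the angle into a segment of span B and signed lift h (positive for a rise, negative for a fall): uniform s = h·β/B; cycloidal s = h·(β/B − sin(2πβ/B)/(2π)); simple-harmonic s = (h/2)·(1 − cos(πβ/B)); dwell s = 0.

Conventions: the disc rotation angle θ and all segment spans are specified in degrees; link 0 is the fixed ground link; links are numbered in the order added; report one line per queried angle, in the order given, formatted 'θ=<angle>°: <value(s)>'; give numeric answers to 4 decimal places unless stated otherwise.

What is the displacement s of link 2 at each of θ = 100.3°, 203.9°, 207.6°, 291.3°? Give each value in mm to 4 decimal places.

seg 1 [0°–89.7°] uniform, h=10: full span → s += 10 → s = 10.0000
seg 2 [89.7°–129.4°] simple-harmonic, h=-8: θ=100.3° here. β=10.6, B=39.7. -8/2·(1 − cos(π·0.2670)) = -1.3266 → s = 8.6734
seg 2 [89.7°–129.4°] simple-harmonic, h=-8: full span → s += -8 → s = 2.0000
seg 3 [129.4°–193.8°] simple-harmonic, h=19: full span → s += 19 → s = 21.0000
seg 4 [193.8°–214.1°] simple-harmonic, h=-10: θ=203.9° here. β=10.1, B=20.3. -10/2·(1 − cos(π·0.4975)) = -4.9613 → s = 16.0387
seg 4 [193.8°–214.1°] simple-harmonic, h=-10: θ=207.6° here. β=13.8, B=20.3. -10/2·(1 − cos(π·0.6798)) = -7.6765 → s = 13.3235
seg 4 [193.8°–214.1°] simple-harmonic, h=-10: full span → s += -10 → s = 11.0000
seg 5 [214.1°–264°] dwell: s stays 11.0000
seg 6 [264°–360°] simple-harmonic, h=-11: θ=291.3° here. β=27.3, B=96. -11/2·(1 − cos(π·0.2844)) = -2.0527 → s = 8.9473

θ=100.3°: 8.6734
θ=203.9°: 16.0387
θ=207.6°: 13.3235
θ=291.3°: 8.9473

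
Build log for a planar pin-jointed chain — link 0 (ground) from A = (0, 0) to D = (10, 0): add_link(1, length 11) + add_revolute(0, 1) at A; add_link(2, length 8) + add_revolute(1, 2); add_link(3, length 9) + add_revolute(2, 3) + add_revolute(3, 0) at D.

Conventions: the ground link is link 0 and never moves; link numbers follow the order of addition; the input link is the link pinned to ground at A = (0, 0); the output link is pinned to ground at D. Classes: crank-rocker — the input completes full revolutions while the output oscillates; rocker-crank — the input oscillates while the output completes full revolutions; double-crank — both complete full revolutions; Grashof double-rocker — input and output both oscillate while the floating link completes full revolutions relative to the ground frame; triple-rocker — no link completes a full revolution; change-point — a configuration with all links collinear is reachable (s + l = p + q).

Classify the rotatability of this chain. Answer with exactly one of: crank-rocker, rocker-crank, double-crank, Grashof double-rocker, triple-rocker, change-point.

lengths: ground=10, input=11, coupler=8, output=9
sorted: s=8 (shortest), l=11 (longest), p+q=19
s + l = 19 vs p + q = 19
s + l = p + q → change-point (collinear configuration reachable)

change-point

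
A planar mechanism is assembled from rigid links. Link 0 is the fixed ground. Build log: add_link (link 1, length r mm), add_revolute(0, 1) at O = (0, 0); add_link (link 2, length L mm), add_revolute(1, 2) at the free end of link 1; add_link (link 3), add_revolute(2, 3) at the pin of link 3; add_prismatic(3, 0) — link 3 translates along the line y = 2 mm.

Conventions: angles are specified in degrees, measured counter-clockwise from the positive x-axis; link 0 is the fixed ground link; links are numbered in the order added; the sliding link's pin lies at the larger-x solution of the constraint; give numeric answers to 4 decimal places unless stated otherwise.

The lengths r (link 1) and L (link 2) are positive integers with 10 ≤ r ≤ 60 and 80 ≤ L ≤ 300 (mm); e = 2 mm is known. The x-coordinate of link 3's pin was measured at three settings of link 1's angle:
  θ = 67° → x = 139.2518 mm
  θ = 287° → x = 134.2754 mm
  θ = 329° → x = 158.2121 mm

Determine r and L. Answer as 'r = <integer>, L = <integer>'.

constraint per measurement: (x − r cos θ)² + (r sin θ − e)² = L²
subtracting the θ₁ and θ₂ equations cancels the r² and L² terms:
r = (x₁² − x₂²) / (2[(x₁cos θ₁ + e sin θ₁) − (x₂cos θ₂ + e sin θ₂)]) = 36.0000 → r = 36
L² = (x₁ − r cos θ₁)² + (r sin θ₁ − e)² = 16640.9902 → L = 129.0000 → L = 129
check at θ₃=329°: x = 158.2121 (printed 158.2121) ✓

r = 36, L = 129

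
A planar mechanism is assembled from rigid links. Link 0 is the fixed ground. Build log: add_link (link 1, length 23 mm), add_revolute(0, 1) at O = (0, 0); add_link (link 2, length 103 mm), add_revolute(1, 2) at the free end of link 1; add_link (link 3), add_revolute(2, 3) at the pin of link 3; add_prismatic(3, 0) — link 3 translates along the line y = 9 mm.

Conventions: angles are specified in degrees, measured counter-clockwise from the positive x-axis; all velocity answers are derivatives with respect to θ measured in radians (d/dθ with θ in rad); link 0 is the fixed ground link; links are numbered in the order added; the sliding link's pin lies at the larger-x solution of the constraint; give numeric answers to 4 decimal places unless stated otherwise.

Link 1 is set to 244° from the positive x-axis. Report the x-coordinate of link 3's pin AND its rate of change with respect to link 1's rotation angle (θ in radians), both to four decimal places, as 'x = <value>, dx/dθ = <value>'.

geometry: r = 23 mm, L = 103 mm, e = 9 mm
crank pin P = (r cos θ, r sin θ) = (-10.082536, -20.672263)
h = r sin θ − e = -20.672263 − 9 = -29.672263
x = r cos θ + √(L² − h²) = -10.082536 + 98.633447 = 88.550910
dx/dθ = −r sin θ − h·r cos θ/√(L² − h²) (θ in radians; h = -29.672263) = 17.639097

x = 88.5509, dx/dθ = 17.6391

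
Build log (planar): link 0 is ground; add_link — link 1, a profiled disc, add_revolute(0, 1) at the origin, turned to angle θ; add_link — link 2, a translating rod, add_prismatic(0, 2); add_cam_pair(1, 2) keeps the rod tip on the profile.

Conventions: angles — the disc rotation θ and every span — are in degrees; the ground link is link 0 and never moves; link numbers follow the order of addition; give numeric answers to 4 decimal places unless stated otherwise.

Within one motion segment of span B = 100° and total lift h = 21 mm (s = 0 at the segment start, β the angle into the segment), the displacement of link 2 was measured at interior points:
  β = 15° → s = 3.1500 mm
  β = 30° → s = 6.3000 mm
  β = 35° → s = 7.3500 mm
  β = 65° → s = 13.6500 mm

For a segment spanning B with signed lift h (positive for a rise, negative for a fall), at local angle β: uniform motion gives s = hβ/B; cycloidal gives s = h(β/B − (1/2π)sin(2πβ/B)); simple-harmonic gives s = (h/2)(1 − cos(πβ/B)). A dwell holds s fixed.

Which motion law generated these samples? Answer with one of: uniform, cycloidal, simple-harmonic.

candidates at β/B = r: uniform s = h·r (linear in β); cycloidal s = h·(r − sin(2πr)/(2π)); simple-harmonic s = (h/2)(1 − cos(πr))
β=15°: printed 3.1500 | uniform 3.1500, cycloidal 0.4461, simple-harmonic 1.1444
β=30°: printed 6.3000 | uniform 6.3000, cycloidal 3.1213, simple-harmonic 4.3283
β=35°: printed 7.3500 | uniform 7.3500, cycloidal 4.6461, simple-harmonic 5.7331
β=65°: printed 13.6500 | uniform 13.6500, cycloidal 16.3539, simple-harmonic 15.2669
only one law matches every sample → uniform

uniform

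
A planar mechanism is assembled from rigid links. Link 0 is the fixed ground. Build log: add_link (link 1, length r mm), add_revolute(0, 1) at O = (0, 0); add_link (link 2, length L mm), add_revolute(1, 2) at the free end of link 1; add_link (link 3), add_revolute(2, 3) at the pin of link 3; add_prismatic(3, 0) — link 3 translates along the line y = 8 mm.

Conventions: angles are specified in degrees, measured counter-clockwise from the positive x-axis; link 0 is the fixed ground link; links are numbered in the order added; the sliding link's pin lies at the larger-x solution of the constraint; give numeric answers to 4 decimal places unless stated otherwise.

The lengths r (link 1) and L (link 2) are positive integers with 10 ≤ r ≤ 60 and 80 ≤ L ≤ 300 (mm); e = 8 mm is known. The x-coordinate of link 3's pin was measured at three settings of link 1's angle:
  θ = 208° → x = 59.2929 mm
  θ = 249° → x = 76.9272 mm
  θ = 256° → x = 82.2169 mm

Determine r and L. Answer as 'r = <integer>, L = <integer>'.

constraint per measurement: (x − r cos θ)² + (r sin θ − e)² = L²
subtracting the θ₁ and θ₂ equations cancels the r² and L² terms:
r = (x₁² − x₂²) / (2[(x₁cos θ₁ + e sin θ₁) − (x₂cos θ₂ + e sin θ₂)]) = 57.0001 → r = 57
L² = (x₁ − r cos θ₁)² + (r sin θ₁ − e)² = 13224.9937 → L = 115.0000 → L = 115
check at θ₃=256°: x = 82.2169 (printed 82.2169) ✓

r = 57, L = 115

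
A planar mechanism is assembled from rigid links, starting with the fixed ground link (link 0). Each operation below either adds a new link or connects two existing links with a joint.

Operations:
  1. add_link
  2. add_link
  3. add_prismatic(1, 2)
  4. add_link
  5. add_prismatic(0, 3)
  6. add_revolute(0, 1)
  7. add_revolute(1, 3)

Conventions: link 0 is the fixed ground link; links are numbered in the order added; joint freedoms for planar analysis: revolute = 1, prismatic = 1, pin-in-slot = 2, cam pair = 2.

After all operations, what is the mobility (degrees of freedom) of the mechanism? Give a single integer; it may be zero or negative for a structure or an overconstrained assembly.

L=1 J1=0 J2=0
add link → L=2 J1=0 J2=0
add link → L=3 J1=0 J2=0
P@1,2 dof=1 J1 → L=3 J1=1 J2=0
add link → L=4 J1=1 J2=0
P@0,3 dof=1 J1 → L=4 J1=2 J2=0
R@0,1 dof=1 J1 → L=4 J1=3 J2=0
R@1,3 dof=1 J1 → L=4 J1=4 J2=0
M=3(L−1)−2J1−J2=3·3−2·4−0=1

M = 1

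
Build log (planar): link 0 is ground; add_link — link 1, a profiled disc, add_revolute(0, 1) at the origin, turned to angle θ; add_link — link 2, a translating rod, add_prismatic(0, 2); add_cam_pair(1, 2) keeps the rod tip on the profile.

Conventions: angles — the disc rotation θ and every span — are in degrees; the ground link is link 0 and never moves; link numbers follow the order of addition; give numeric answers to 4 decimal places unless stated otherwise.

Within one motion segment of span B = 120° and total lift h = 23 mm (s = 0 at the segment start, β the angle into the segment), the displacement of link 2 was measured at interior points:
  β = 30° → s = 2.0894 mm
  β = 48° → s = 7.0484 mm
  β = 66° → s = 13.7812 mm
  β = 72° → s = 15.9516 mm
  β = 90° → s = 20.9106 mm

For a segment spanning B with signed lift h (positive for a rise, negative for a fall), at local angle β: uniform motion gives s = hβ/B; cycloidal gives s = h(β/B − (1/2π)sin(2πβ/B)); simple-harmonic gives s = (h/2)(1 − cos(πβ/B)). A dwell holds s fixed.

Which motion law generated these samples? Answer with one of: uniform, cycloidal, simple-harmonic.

candidates at β/B = r: uniform s = h·r (linear in β); cycloidal s = h·(r − sin(2πr)/(2π)); simple-harmonic s = (h/2)(1 − cos(πr))
β=30°: printed 2.0894 | uniform 5.7500, cycloidal 2.0894, simple-harmonic 3.3683
β=48°: printed 7.0484 | uniform 9.2000, cycloidal 7.0484, simple-harmonic 7.9463
β=66°: printed 13.7812 | uniform 12.6500, cycloidal 13.7812, simple-harmonic 13.2990
β=72°: printed 15.9516 | uniform 13.8000, cycloidal 15.9516, simple-harmonic 15.0537
β=90°: printed 20.9106 | uniform 17.2500, cycloidal 20.9106, simple-harmonic 19.6317
only one law matches every sample → cycloidal

cycloidal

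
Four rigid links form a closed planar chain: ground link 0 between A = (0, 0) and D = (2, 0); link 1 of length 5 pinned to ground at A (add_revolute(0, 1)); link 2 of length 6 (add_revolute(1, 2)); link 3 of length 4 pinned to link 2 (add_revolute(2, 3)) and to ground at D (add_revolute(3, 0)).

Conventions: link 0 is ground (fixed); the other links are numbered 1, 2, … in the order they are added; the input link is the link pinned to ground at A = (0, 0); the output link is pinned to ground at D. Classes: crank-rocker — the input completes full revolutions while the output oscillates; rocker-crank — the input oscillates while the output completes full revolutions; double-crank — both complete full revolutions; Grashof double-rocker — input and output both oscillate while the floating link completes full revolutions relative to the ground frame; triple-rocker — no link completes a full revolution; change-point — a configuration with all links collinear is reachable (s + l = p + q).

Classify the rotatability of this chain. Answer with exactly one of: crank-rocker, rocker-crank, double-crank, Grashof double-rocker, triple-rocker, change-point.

lengths: ground=2, input=5, coupler=6, output=4
sorted: s=2 (shortest), l=6 (longest), p+q=9
s + l = 8 vs p + q = 9
s + l < p + q (Grashof) with shortest = ground link → double-crank

double-crank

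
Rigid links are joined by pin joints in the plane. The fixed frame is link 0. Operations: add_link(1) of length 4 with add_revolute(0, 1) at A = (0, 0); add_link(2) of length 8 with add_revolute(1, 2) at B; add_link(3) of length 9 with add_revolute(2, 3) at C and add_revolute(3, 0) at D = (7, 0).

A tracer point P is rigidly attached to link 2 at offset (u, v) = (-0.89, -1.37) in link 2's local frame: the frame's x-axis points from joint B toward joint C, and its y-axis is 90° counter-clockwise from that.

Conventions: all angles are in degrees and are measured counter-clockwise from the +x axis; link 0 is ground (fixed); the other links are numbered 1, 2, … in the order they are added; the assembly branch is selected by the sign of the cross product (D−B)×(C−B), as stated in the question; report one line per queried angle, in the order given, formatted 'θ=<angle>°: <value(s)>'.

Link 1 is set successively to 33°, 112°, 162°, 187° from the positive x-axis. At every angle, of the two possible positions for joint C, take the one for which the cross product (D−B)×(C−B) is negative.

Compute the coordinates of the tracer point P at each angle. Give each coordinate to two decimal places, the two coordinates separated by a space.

A=(0,0), D=(7.00,0)
θ=33°: B = A + 4.00·(cos33°, sin33°) = (3.3547, 2.1786)
θ=33°: |BD| = 4.2467
θ=33°: circle(B,8.00) ∩ circle(D,9.00): a=0.1218, h=7.9991
θ=33°:   candidates: C₊=(7.5628,8.9824) cross=33.970; C₋=(-0.6443,-4.7502) cross=-33.970
θ=33°:   branch - wants cross < 0 → take C=(-0.6443,-4.7502) (cross=-33.970)
θ=33°: ex = (C−B)/|BC| = (-0.4999,-0.8661); ey = (0.8661,-0.4999)
θ=33°: P = B + -0.89·ex + -1.37·ey = (2.6130,3.6342)
θ=112°: B = A + 4.00·(cos112°, sin112°) = (-1.4984, 3.7087)
θ=112°: |BD| = 9.2724
θ=112°: circle(B,8.00) ∩ circle(D,9.00): a=3.7195, h=7.0827
θ=112°:   candidates: C₊=(4.7435,8.7125) cross=65.674; C₋=(-0.9223,-4.2705) cross=-65.674
θ=112°:   branch - wants cross < 0 → take C=(-0.9223,-4.2705) (cross=-65.674)
θ=112°: ex = (C−B)/|BC| = (0.0720,-0.9974); ey = (0.9974,0.0720)
θ=112°: P = B + -0.89·ex + -1.37·ey = (-2.9290,4.4978)
θ=162°: B = A + 4.00·(cos162°, sin162°) = (-3.8042, 1.2361)
θ=162°: |BD| = 10.8747
θ=162°: circle(B,8.00) ∩ circle(D,9.00): a=4.6557, h=6.5057
θ=162°:   candidates: C₊=(1.5608,7.1704) cross=70.748; C₋=(0.0819,-5.7567) cross=-70.748
θ=162°:   branch - wants cross < 0 → take C=(0.0819,-5.7567) (cross=-70.748)
θ=162°: ex = (C−B)/|BC| = (0.4858,-0.8741); ey = (0.8741,0.4858)
θ=162°: P = B + -0.89·ex + -1.37·ey = (-5.4341,1.3485)
θ=187°: B = A + 4.00·(cos187°, sin187°) = (-3.9702, -0.4875)
θ=187°: |BD| = 10.9810
θ=187°: circle(B,8.00) ∩ circle(D,9.00): a=4.7164, h=6.4618
θ=187°:   candidates: C₊=(0.4547,6.1774) cross=70.957; C₋=(1.0285,-6.7336) cross=-70.957
θ=187°:   branch - wants cross < 0 → take C=(1.0285,-6.7336) (cross=-70.957)
θ=187°: ex = (C−B)/|BC| = (0.6248,-0.7808); ey = (0.7808,0.6248)
θ=187°: P = B + -0.89·ex + -1.37·ey = (-5.5959,-0.6486)

θ=33°: 2.61 3.63
θ=112°: -2.93 4.50
θ=162°: -5.43 1.35
θ=187°: -5.60 -0.65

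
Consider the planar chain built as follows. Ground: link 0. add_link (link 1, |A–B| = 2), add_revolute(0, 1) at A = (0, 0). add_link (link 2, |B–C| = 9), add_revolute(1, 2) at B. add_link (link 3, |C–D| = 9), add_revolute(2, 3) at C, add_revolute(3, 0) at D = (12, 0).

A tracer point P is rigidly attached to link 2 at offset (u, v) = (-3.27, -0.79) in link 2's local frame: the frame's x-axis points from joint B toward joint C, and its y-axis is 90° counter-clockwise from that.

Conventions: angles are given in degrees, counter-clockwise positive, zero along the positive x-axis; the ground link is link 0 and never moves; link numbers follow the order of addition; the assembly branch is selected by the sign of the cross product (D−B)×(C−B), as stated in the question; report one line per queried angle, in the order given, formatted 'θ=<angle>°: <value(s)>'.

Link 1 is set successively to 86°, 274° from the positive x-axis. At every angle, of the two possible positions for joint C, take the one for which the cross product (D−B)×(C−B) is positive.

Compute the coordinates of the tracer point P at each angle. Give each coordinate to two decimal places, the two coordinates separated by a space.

A=(0,0), D=(12.00,0)
θ=86°: B = A + 2.00·(cos86°, sin86°) = (0.1395, 1.9951)
θ=86°: |BD| = 12.0271
θ=86°: circle(B,9.00) ∩ circle(D,9.00): a=6.0136, h=6.6960
θ=86°:   candidates: C₊=(7.1805,7.6008) cross=80.534; C₋=(4.9590,-5.6057) cross=-80.534
θ=86°:   branch + wants cross > 0 → take C=(7.1805,7.6008) (cross=80.534)
θ=86°: ex = (C−B)/|BC| = (0.7823,0.6229); ey = (-0.6229,0.7823)
θ=86°: P = B + -3.27·ex + -0.79·ey = (-1.9267,-0.6597)
θ=274°: B = A + 2.00·(cos274°, sin274°) = (0.1395, -1.9951)
θ=274°: |BD| = 12.0271
θ=274°: circle(B,9.00) ∩ circle(D,9.00): a=6.0136, h=6.6960
θ=274°:   candidates: C₊=(4.9590,5.6057) cross=80.534; C₋=(7.1805,-7.6008) cross=-80.534
θ=274°:   branch + wants cross > 0 → take C=(4.9590,5.6057) (cross=80.534)
θ=274°: ex = (C−B)/|BC| = (0.5355,0.8445); ey = (-0.8445,0.5355)
θ=274°: P = B + -3.27·ex + -0.79·ey = (-0.9444,-5.1798)

θ=86°: -1.93 -0.66
θ=274°: -0.94 -5.18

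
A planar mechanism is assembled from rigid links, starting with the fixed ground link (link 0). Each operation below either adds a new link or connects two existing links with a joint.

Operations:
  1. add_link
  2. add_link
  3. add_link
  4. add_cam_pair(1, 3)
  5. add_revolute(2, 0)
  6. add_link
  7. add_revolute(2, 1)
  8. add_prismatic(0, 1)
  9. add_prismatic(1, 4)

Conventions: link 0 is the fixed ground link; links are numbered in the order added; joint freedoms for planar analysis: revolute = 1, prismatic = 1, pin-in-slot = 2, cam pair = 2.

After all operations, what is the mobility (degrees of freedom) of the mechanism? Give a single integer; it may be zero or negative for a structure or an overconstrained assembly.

(L,J1,J2)=(1,0,0); link0 fixed
link1: (2,0,0)
link2: (3,0,0)
link3: (4,0,0)
C 1-3 [J2]: (4,0,1)
R 2-0 [J1]: (4,1,1)
link4: (5,1,1)
R 2-1 [J1]: (5,2,1)
P 0-1 [J1]: (5,3,1)
P 1-4 [J1]: (5,4,1)
Grübler: 3·4 − 2·4 − 1 = 3

M = 3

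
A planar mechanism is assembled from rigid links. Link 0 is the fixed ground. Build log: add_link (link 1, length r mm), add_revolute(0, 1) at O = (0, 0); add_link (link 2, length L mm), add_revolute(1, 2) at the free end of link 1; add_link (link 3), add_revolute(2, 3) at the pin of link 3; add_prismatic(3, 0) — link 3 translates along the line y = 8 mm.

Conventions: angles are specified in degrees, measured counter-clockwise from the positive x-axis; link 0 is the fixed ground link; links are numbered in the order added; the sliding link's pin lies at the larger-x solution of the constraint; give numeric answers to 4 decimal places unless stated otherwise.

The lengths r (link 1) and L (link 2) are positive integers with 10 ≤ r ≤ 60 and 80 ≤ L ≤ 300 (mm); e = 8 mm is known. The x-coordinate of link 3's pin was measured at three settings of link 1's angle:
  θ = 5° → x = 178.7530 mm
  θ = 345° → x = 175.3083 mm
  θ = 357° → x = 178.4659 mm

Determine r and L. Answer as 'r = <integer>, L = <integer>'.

constraint per measurement: (x − r cos θ)² + (r sin θ − e)² = L²
subtracting the θ₁ and θ₂ equations cancels the r² and L² terms:
r = (x₁² − x₂²) / (2[(x₁cos θ₁ + e sin θ₁) − (x₂cos θ₂ + e sin θ₂)]) = 53.0010 → r = 53
L² = (x₁ − r cos θ₁)² + (r sin θ₁ − e)² = 15876.0111 → L = 126.0000 → L = 126
check at θ₃=357°: x = 178.4659 (printed 178.4659) ✓

r = 53, L = 126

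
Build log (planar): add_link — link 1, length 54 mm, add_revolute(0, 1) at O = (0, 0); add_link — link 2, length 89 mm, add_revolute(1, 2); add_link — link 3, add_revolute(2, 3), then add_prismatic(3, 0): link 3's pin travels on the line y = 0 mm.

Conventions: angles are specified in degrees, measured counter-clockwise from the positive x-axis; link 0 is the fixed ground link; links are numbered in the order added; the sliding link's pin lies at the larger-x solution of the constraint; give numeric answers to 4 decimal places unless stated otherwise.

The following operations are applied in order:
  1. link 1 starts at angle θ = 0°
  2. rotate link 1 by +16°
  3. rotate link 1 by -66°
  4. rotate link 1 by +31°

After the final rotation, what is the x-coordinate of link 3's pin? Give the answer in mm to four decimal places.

geometry: r = 54 mm, L = 89 mm, e = 0 mm; θ starts at 0°
rotate link 1 by +16°: θ ← 0° +16° = 16°
rotate link 1 by -66°: θ ← 16° -66° = -50°
rotate link 1 by +31°: θ ← -50° +31° = -19°
crank pin P = (r cos θ, r sin θ) = (51.058003, -17.580680)
h = r sin θ − e = -17.580680 − 0 = -17.580680
x = r cos θ + √(L² − h²) = 51.058003 + 87.246316 = 138.304319

138.3043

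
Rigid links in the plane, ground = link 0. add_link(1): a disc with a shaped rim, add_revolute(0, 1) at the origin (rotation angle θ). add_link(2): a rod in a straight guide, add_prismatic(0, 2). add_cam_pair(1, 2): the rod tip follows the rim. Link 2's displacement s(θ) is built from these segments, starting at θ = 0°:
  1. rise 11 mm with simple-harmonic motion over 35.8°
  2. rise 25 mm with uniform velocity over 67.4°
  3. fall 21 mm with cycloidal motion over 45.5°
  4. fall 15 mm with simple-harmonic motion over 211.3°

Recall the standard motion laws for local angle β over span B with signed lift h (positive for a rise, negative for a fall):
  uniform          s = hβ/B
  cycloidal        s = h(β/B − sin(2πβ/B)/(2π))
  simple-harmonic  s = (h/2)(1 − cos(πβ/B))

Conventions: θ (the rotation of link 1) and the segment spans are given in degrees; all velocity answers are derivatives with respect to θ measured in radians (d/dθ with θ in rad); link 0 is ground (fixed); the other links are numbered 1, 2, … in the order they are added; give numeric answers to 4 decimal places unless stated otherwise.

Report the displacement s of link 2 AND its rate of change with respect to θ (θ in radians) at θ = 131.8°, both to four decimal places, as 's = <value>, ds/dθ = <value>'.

segment 1 (0° to 35.8°, simple-harmonic, h = 11) is passed completely: s = 0.0000 + (11) = 11.0000
segment 2 (35.8° to 103.2°, uniform, h = 25) is passed completely: s = 11.0000 + (25) = 36.0000
θ = 131.8° falls in segment 3 (103.2° to 148.7°, cycloidal, h = -21): β = 131.8 − 103.2 = 28.6°, B = 45.5°; Δs = -21·(0.6286 − sin(2π·0.6286)/(2π)) = -15.6158; s = 36.0000 − 15.6158 = 20.3842
velocity in seg [103.2°–148.7°] (cycloidal), θ in radians: β = 28.6° = 0.4992 rad, B = 45.5° = 0.7941 rad; ds/dθ = (h/B)(1 − cos(2πβ/B)) = ((-21)/0.7941)(1 − cos(2π·0.6286)) = -44.718809 mm/rad

s = 20.3842, ds/dθ = -44.7188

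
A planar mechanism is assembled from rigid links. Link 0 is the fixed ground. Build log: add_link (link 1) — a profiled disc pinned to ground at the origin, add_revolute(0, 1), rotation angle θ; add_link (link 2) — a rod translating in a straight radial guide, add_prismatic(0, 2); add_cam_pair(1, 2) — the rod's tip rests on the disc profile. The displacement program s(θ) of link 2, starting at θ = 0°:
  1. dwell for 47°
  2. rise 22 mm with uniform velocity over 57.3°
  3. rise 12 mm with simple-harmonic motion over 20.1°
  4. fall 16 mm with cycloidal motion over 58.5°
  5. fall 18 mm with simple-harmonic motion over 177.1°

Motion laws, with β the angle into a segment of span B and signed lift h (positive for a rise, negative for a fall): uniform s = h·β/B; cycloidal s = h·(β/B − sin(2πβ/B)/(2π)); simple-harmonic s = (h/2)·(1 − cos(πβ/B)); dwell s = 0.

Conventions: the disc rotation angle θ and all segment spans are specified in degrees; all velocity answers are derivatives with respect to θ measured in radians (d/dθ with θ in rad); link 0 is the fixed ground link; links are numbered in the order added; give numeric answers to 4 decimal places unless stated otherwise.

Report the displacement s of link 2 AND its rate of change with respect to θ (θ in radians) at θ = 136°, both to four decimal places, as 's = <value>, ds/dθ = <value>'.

seg 1 [0°–47°] dwell: s stays 0.0000
seg 2 [47°–104.3°] uniform, h=22: full span → s += 22 → s = 22.0000
seg 3 [104.3°–124.4°] simple-harmonic, h=12: full span → s += 12 → s = 34.0000
seg 4 [124.4°–182.9°] cycloidal, h=-16: θ=136° here. β=11.6, B=58.5. -16·(0.1983 − sin(2π·0.1983)/(2π)) = -0.7594 → s = 33.2406
velocity in seg [124.4°–182.9°] (cycloidal), θ in radians: β = 11.6° = 0.2025 rad, B = 58.5° = 1.0210 rad; ds/dθ = (h/B)(1 − cos(2πβ/B)) = ((-16)/1.0210)(1 − cos(2π·0.1983)) = -10.668356 mm/rad

s = 33.2406, ds/dθ = -10.6684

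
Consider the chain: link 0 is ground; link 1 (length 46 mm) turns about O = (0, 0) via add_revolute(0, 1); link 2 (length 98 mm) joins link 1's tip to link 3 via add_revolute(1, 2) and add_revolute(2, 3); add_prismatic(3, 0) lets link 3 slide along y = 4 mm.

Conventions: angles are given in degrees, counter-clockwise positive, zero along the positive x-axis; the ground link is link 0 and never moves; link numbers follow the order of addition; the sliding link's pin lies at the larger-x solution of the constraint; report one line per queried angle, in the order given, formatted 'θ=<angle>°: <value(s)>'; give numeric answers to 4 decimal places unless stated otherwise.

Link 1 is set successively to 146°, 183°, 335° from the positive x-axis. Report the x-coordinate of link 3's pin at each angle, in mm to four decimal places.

geometry: r = 46 mm, L = 98 mm, e = 4 mm
θ=146°: crank pin P = (r cos θ, r sin θ) = (-38.135728, 25.722874)
θ=146°: h = r sin θ − e = 25.722874 − 4 = 21.722874
θ=146°: x = r cos θ + √(L² − h²) = -38.135728 + 95.562109 = 57.426381
θ=183°: crank pin P = (r cos θ, r sin θ) = (-45.936959, -2.407454)
θ=183°: h = r sin θ − e = -2.407454 − 4 = -6.407454
θ=183°: x = r cos θ + √(L² − h²) = -45.936959 + 97.790309 = 51.853350
θ=335°: crank pin P = (r cos θ, r sin θ) = (41.690158, -19.440440)
θ=335°: h = r sin θ − e = -19.440440 − 4 = -23.440440
θ=335°: x = r cos θ + √(L² − h²) = 41.690158 + 95.155377 = 136.845535

θ=146°: 57.4264
θ=183°: 51.8534
θ=335°: 136.8455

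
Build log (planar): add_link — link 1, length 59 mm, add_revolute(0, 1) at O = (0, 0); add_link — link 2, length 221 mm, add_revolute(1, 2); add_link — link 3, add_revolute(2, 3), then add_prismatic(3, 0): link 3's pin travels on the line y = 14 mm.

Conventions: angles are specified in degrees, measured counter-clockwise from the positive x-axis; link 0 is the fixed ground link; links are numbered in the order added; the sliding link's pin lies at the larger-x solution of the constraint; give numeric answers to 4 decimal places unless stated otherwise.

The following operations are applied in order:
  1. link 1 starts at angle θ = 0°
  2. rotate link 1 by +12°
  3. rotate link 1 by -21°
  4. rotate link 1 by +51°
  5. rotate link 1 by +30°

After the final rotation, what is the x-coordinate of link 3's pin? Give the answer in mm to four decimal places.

geometry: r = 59 mm, L = 221 mm, e = 14 mm; θ starts at 0°
rotate link 1 by +12°: θ ← 0° +12° = 12°
rotate link 1 by -21°: θ ← 12° -21° = -9°
rotate link 1 by +51°: θ ← -9° +51° = 42°
rotate link 1 by +30°: θ ← 42° +30° = 72°
crank pin P = (r cos θ, r sin θ) = (18.232003, 56.112334)
h = r sin θ − e = 56.112334 − 14 = 42.112334
x = r cos θ + √(L² − h²) = 18.232003 + 216.950573 = 235.182576

235.1826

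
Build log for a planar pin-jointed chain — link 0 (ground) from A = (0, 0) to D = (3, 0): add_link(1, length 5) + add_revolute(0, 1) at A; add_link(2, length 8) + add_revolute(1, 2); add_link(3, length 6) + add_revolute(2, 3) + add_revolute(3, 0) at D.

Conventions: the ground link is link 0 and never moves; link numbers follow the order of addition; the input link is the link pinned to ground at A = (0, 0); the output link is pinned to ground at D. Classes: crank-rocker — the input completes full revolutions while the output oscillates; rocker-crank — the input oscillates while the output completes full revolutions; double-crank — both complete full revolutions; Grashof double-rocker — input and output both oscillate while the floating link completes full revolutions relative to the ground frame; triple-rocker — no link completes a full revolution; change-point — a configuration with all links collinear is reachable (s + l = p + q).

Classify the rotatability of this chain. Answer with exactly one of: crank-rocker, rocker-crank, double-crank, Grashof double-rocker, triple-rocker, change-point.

lengths: ground=3, input=5, coupler=8, output=6
sorted: s=3 (shortest), l=8 (longest), p+q=11
s + l = 11 vs p + q = 11
s + l = p + q → change-point (collinear configuration reachable)

change-point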